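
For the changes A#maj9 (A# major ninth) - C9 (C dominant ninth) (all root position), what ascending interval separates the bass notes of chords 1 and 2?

d3

The roots are A# and C.
A# up to C is 2 semitones, a whole step narrower than a major third, so the interval is diminished.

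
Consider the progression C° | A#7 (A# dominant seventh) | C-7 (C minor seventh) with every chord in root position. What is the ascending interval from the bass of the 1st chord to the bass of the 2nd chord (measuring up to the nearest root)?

The roots are C and A#.
6 letter names make it a sixth; at 10 semitones (a half step wider than major) the quality is augmented.

augmented sixth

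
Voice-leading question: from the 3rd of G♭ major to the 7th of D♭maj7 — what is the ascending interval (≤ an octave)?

The 3rd of G♭ major is B♭; the 7th of D♭maj7 is C.
Counting 2 letters and 2 half steps from B♭ gives a major second.

major second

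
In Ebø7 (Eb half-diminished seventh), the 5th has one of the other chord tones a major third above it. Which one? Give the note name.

Db

Eb half-diminished seventh: Eb–Gb–Bbb–Db.
The 5th is Bbb. A major third above Bbb is Db.
Db is the chord's 7th.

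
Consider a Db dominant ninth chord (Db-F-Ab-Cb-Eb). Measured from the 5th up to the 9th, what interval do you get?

So we need the interval from Ab up to Eb.
From Ab to Eb is 7 semitones, exactly the perfect fifth.

perfect 5th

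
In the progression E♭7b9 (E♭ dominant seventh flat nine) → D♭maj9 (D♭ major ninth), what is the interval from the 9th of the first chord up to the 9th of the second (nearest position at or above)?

E♭7b9 (E♭ dominant seventh flat nine) has F♭ as its 9th, and D♭maj9 (D♭ major ninth) has E♭ as its 9th.
Counting 7 letters and 11 half steps from F♭ gives a major seventh.

major 7th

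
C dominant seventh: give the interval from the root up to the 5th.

C7: C–E–G–Bb.
Root = C; 5th = G.
From C to G is 7 semitones, exactly the perfect fifth.

perfect 5th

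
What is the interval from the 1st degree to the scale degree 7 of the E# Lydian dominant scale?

E# lydian dominant: E# F## G## A## B# C## D#.
So we need the interval from E# up to D#.
E# up to D# is 10 semitones, a half step narrower than a major seventh, so the interval is minor.

minor seventh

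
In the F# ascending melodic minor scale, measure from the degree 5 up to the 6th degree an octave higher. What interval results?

The scale runs F# G# A B C# D# E#.
That puts C# below D#.
From C# to D# is 14 semitones, exactly the major ninth.

major 9th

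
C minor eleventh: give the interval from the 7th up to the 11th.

P5

Cm11 is spelled C Eb G Bb D F.
That puts Bb below F.
From Bb to F is 7 semitones, exactly the perfect fifth.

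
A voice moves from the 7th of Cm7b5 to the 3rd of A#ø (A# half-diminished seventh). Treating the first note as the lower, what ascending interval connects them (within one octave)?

augmented second

Cm7b5 has Bb as its 7th, and A#ø (A# half-diminished seventh) has C# as its 3rd.
From Bb to C#: 3 semitones over a second = augmented.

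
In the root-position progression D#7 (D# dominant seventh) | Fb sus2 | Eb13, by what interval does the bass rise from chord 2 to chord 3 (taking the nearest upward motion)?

major seventh

The roots are Fb and Eb.
From Fb to Eb is 11 semitones, exactly the major seventh.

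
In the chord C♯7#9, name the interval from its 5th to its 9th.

C♯7#9: C♯-E♯-G♯-B-D𝄪.
5th = G♯; 9th = D𝄪.
G♯ up to D𝄪 is 8 semitones, a half step wider than a perfect fifth, so the interval is augmented.

augmented 5th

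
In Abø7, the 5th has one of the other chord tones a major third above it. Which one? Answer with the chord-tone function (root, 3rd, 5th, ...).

7th

Abm7b5 (Ab half-diminished seventh): Ab-Cb-Ebb-Gb.
The 5th is Ebb. A major third above Ebb is Gb.
Gb is the chord's 7th.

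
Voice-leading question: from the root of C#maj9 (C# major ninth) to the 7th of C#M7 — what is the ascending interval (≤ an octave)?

major seventh

C#maj9 (C# major ninth) has C# as its root, and C#M7 has B# as its 7th.
C# up to B# spans 7 letter names and 11 semitones — a major seventh.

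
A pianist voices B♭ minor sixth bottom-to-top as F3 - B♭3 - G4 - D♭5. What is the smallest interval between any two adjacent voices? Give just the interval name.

Adjacent intervals: F3→B♭3 = perfect fourth; B♭3→G4 = major sixth; G4→D♭5 = diminished fifth.
The smallest is F3 to B♭3, a perfect fourth (5 semitones).

perfect fourth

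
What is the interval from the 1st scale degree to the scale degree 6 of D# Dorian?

major 6th

Spelling D# Dorian: D# E# F# G# A# B# C#.
The 1st scale degree is D# and the degree 6 is B#.
From D# to B# is 9 semitones, exactly the major sixth.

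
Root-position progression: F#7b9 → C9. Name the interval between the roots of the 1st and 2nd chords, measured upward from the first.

diminished fifth

The roots are F# and C.
F# up to C is 6 semitones, a half step narrower than a perfect fifth, so the interval is diminished.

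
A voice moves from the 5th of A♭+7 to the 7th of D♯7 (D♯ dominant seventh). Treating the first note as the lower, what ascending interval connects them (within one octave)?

major sixth

The 5th of A♭+7 is E; the 7th of D♯7 (D♯ dominant seventh) is C♯.
E up to C♯ spans 6 letter names and 9 semitones — a major sixth.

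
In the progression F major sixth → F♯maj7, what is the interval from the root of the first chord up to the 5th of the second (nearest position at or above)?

F major sixth has F as its root, and F♯maj7 has C♯ as its 5th.
F up to C♯ is 8 semitones, a half step wider than a perfect fifth, so the interval is augmented.

augmented fifth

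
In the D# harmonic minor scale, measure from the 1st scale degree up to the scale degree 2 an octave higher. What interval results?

D# harmonic minor: D# E# F# G# A# B C##.
That puts D# below E#.
Counting 9 letters and 14 half steps from D# gives a major ninth.

M9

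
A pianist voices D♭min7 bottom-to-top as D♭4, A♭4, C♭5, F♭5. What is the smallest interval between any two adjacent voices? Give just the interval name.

Adjacent intervals: D♭4→A♭4 = perfect fifth; A♭4→C♭5 = minor third; C♭5→F♭5 = perfect fourth.
The smallest is A♭4 to C♭5, a minor third (3 semitones).

minor 3rd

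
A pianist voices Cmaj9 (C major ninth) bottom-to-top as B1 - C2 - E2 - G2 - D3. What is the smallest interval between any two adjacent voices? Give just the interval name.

minor second

Adjacent intervals: B1→C2 = minor second; C2→E2 = major third; E2→G2 = minor third; G2→D3 = perfect fifth.
The smallest is B1 to C2, a minor second (1 semitone).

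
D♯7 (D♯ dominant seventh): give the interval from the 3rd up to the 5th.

minor third

D♯7 (D♯ dominant seventh) is spelled D♯, F𝄪, A♯, C♯.
That puts F𝄪 below A♯.
3 letter names make it a third; at 3 semitones (a half step narrower than major) the quality is minor.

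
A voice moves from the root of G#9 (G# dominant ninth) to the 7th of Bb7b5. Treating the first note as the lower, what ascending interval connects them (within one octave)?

diminished second

G#9 (G# dominant ninth) has G# as its root, and Bb7b5 has Ab as its 7th.
G# up to Ab is 0 semitones, a whole step narrower than a major second, so the interval is diminished.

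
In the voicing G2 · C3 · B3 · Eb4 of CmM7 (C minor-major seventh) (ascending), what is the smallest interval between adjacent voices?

Adjacent intervals: G2→C3 = perfect fourth; C3→B3 = major seventh; B3→Eb4 = diminished fourth.
The smallest is B3 to Eb4, a diminished fourth (4 semitones).

diminished 4th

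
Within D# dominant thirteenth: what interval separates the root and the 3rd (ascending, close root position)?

Spelling the chord: D# F## A# C# E# B#.
So we need the interval from D# up to F##.
From D# to F## is 4 semitones, exactly the major third.

major third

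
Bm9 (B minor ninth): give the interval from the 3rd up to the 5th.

Bmin9 (B minor ninth) is spelled B D F♯ A C♯.
So we need the interval from D up to F♯.
Counting 3 letters and 4 half steps from D gives a major third.

major third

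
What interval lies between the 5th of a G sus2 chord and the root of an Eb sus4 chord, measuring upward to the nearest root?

The 5th of G sus2 is D; the root of Eb sus4 is Eb.
From D to Eb: 1 semitone over a second = minor.

minor second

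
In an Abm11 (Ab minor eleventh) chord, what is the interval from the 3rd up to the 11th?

Spelling the chord: Ab Cb Eb Gb Bb Db.
So we need the interval from Cb up to Db.
Counting 9 letters and 14 half steps from Cb gives a major ninth.

major ninth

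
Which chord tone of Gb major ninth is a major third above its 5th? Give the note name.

F

The chord tones of Gb major ninth are Gb Bb Db F Ab.
The 5th is Db. A major third above Db is F.
F is the chord's 7th.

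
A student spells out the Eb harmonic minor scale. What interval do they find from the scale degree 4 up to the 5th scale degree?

M2

Spelling the Eb harmonic minor scale: Eb F Gb Ab Bb Cb D.
That puts Ab below Bb.
From Ab to Bb is 2 semitones, exactly the major second.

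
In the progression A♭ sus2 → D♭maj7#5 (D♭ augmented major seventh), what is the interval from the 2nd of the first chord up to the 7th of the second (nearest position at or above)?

M2

A♭ sus2 has B♭ as its 2nd, and D♭maj7#5 (D♭ augmented major seventh) has C as its 7th.
B♭ up to C spans 2 letter names and 2 semitones — a major second.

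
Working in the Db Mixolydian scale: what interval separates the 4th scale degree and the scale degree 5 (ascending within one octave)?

major 2nd

Spelling the Db Mixolydian scale: Db Eb F Gb Ab Bb Cb.
That puts Gb below Ab.
From Gb to Ab is 2 semitones, exactly the major second.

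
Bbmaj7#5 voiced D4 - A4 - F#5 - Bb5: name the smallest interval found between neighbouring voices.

diminished 4th

Adjacent intervals: D4→A4 = perfect fifth; A4→F#5 = major sixth; F#5→Bb5 = diminished fourth.
The smallest is F#5 to Bb5, a diminished fourth (4 semitones).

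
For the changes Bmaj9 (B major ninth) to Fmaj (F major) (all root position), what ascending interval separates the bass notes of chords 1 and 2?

diminished fifth

The roots are B and F.
5 letter names make it a fifth; at 6 semitones (a half step narrower than perfect) the quality is diminished.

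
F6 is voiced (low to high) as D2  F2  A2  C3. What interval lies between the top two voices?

minor third

Those voices are A2 and C3.
A up to C is 3 semitones, a half step narrower than a major third, so the interval is minor.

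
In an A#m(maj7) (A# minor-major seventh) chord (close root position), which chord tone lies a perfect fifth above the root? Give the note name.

A#m(maj7) is spelled A#–C#–E#–G##.
The root is A#. A perfect fifth above A# is E#.
E# is the chord's 5th.

E#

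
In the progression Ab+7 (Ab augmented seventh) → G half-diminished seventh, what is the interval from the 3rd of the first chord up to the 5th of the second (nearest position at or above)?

Ab+7 (Ab augmented seventh) has C as its 3rd, and G half-diminished seventh has Db as its 5th.
From C to Db: 1 semitone over a second = minor.

minor 2nd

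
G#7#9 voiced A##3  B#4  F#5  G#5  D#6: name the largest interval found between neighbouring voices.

minor ninth

Adjacent intervals: A##3→B#4 = minor ninth; B#4→F#5 = diminished fifth; F#5→G#5 = major second; G#5→D#6 = perfect fifth.
The largest is A##3 to B#4, a minor ninth (13 semitones).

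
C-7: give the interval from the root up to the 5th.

C minor seventh: C–E♭–G–B♭.
That puts C below G.
C up to G spans 5 letter names and 7 semitones — a perfect fifth.

perfect fifth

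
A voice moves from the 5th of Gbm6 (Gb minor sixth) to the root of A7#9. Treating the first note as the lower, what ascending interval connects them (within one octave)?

augmented 5th

The 5th of Gbm6 (Gb minor sixth) is Db; the root of A7#9 is A.
Db up to A is 8 semitones, a half step wider than a perfect fifth, so the interval is augmented.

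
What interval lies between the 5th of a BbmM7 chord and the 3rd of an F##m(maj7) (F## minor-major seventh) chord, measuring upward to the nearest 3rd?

augmented 3rd

The 5th of BbmM7 is F; the 3rd of F##m(maj7) (F## minor-major seventh) is A#.
F up to A# is 5 semitones, a half step wider than a major third, so the interval is augmented.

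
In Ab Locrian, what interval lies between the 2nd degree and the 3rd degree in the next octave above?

major ninth

Spelling Ab Locrian: Ab Bbb Cb Db Ebb Fb Gb.
The 2nd degree is Bbb and the 3rd scale degree (up an octave) is Cb.
Counting 9 letters and 14 half steps from Bbb gives a major ninth.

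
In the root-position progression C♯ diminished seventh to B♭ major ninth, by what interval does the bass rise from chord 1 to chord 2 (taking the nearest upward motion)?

d7

The roots are C♯ and B♭.
From C♯ to B♭: 9 semitones over a seventh = diminished.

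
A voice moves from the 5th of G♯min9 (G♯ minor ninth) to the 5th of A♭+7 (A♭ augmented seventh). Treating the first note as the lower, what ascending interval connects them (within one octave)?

minor second

G♯min9 (G♯ minor ninth) has D♯ as its 5th, and A♭+7 (A♭ augmented seventh) has E as its 5th.
From D♯ to E: 1 semitone over a second = minor.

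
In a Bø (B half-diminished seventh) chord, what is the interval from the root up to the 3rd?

The chord tones of B half-diminished seventh are B, D, F, A.
So we need the interval from B up to D.
From B to D: 3 semitones over a third = minor.

minor 3rd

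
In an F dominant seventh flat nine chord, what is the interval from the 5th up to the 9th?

diminished fifth

F7b9 is spelled F, A, C, Eb, Gb.
5th = C; 9th = Gb.
C up to Gb is 6 semitones, a half step narrower than a perfect fifth, so the interval is diminished.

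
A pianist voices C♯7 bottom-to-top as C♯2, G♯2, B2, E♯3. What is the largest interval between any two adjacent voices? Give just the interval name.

perfect fifth

Adjacent intervals: C♯2→G♯2 = perfect fifth; G♯2→B2 = minor third; B2→E♯3 = augmented fourth.
The largest is C♯2 to G♯2, a perfect fifth (7 semitones).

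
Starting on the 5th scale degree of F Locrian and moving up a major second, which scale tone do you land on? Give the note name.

The scale is F G♭ A♭ B♭ C♭ D♭ E♭.
The 5th scale degree is C♭; a major second above that is D♭ — scale degree 6.

Db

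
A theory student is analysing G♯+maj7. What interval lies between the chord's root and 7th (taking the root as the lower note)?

G♯maj7#5 is spelled G♯-B♯-D𝄪-F𝄪.
The root is G♯ and the 7th is F𝄪.
G♯ up to F𝄪 spans 7 letter names and 11 semitones — a major seventh.

major seventh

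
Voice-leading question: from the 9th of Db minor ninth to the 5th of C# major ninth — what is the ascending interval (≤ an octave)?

augmented 3rd

Db minor ninth has Eb as its 9th, and C# major ninth has G# as its 5th.
3 letter names make it a third; at 5 semitones (a half step wider than major) the quality is augmented.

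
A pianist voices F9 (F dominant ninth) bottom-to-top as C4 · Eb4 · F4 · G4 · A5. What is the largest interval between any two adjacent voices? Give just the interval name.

Adjacent intervals: C4→Eb4 = minor third; Eb4→F4 = major second; F4→G4 = major second; G4→A5 = major ninth.
The largest is G4 to A5, a major ninth (14 semitones).

major ninth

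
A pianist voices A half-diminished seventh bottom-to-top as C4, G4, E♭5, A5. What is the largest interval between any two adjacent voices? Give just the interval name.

minor sixth

Adjacent intervals: C4→G4 = perfect fifth; G4→E♭5 = minor sixth; E♭5→A5 = augmented fourth.
The largest is G4 to E♭5, a minor sixth (8 semitones).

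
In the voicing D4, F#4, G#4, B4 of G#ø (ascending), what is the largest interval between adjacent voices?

major third

Adjacent intervals: D4→F#4 = major third; F#4→G#4 = major second; G#4→B4 = minor third.
The largest is D4 to F#4, a major third (4 semitones).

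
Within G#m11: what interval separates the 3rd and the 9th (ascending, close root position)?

The chord tones of G# minor eleventh are G#–B–D#–F#–A#–C#.
The 3rd is B and the 9th is A#.
Counting 7 letters and 11 half steps from B gives a major seventh.

major 7th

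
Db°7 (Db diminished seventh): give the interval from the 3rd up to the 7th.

Db diminished seventh is spelled Db-Fb-Abb-Cbb.
3rd = Fb; 7th = Cbb.
Fb up to Cbb is 6 semitones, a half step narrower than a perfect fifth, so the interval is diminished.

diminished fifth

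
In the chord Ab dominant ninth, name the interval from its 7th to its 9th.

The chord tones of Ab9 are Ab C Eb Gb Bb.
That puts Gb below Bb.
Gb up to Bb spans 3 letter names and 4 semitones — a major third.

M3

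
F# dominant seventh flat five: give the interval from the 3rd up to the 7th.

F# dominant seventh flat five: F#–A#–C–E.
3rd = A#; 7th = E.
From A# to E: 6 semitones over a fifth = diminished.

diminished fifth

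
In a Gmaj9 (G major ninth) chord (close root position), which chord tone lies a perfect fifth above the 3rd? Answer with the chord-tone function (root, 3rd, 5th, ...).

Spelling the chord: G–B–D–F#–A.
The 3rd is B. A perfect fifth above B is F#.
F# is the chord's 7th.

7th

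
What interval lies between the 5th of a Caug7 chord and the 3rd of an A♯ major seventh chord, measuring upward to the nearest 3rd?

augmented 4th

The 5th of Caug7 is G♯; the 3rd of A♯ major seventh is C𝄪.
G♯ up to C𝄪 is 6 semitones, a half step wider than a perfect fourth, so the interval is augmented.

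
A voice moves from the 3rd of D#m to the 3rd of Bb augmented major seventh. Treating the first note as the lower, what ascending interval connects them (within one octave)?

minor sixth

D#m has F# as its 3rd, and Bb augmented major seventh has D as its 3rd.
6 letter names make it a sixth; at 8 semitones (a half step narrower than major) the quality is minor.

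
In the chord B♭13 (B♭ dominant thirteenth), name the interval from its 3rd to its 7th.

The chord tones of B♭13 (B♭ dominant thirteenth) are B♭ D F A♭ C G.
That puts D below A♭.
D up to A♭ is 6 semitones, a half step narrower than a perfect fifth, so the interval is diminished.
This 3–7 tritone is the characteristic tension at the heart of the dominant sound.

diminished fifth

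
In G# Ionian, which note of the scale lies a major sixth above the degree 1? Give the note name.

E#

The scale is G# A# B# C# D# E# F##.
The degree 1 is G#; a major sixth above that is E# — scale degree 6.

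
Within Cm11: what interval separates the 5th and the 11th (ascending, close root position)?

Spelling the chord: C, E♭, G, B♭, D, F.
5th = G; 11th = F.
From G to F: 10 semitones over a seventh = minor.

m7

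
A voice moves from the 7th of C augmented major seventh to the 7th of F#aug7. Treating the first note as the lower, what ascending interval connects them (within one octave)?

The 7th of C augmented major seventh is B; the 7th of F#aug7 is E.
From B to E is 5 semitones, exactly the perfect fourth.

perfect 4th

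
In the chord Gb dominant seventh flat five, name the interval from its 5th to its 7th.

Spelling the chord: Gb, Bb, Dbb, Fb.
5th = Dbb; 7th = Fb.
Dbb up to Fb spans 3 letter names and 4 semitones — a major third.

M3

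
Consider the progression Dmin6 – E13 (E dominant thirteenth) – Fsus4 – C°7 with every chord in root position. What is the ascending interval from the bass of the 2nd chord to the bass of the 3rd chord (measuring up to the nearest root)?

The roots are E and F.
From E to F: 1 semitone over a second = minor.

minor second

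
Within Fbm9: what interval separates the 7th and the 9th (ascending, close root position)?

Spelling the chord: Fb, Abb, Cb, Ebb, Gb.
The 7th is Ebb and the 9th is Gb.
Counting 3 letters and 4 half steps from Ebb gives a major third.

M3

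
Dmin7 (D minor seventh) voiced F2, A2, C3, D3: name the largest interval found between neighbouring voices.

major 3rd

Adjacent intervals: F2→A2 = major third; A2→C3 = minor third; C3→D3 = major second.
The largest is F2 to A2, a major third (4 semitones).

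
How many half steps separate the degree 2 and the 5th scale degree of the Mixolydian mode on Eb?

The scale is Eb F G Ab Bb C Db.
F up to Bb is a perfect fourth — 5 semitones.

5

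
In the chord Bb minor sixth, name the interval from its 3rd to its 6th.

augmented fourth

Spelling the chord: Bb-Db-F-G.
3rd = Db; 6th = G.
4 letter names make it a fourth; at 6 semitones (a half step wider than perfect) the quality is augmented.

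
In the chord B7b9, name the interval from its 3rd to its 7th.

diminished fifth

Spelling the chord: B, D♯, F♯, A, C.
The 3rd is D♯ and the 7th is A.
D♯ up to A is 6 semitones, a half step narrower than a perfect fifth, so the interval is diminished.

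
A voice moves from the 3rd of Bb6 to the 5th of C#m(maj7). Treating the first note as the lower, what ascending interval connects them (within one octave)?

The 3rd of Bb6 is D; the 5th of C#m(maj7) is G#.
D up to G# is 6 semitones, a half step wider than a perfect fourth, so the interval is augmented.

augmented 4th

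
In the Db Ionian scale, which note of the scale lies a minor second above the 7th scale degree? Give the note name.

The scale is Db Eb F Gb Ab Bb C.
The 7th scale degree is C; a minor second above that is Db — scale degree 1.

Db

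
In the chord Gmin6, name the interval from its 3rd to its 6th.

The chord tones of Gm6 are G Bb D E.
That puts Bb below E.
4 letter names make it a fourth; at 6 semitones (a half step wider than perfect) the quality is augmented.

augmented fourth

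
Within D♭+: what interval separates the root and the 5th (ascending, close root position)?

augmented fifth

Spelling the chord: D♭ F A.
So we need the interval from D♭ up to A.
5 letter names make it a fifth; at 8 semitones (a half step wider than perfect) the quality is augmented.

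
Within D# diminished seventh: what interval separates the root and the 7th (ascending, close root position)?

diminished seventh

D#dim7: D#, F#, A, C.
So we need the interval from D# up to C.
From D# to C: 9 semitones over a seventh = diminished.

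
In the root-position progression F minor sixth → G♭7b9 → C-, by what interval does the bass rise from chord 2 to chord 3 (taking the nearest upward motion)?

A4

The roots are G♭ and C.
4 letter names make it a fourth; at 6 semitones (a half step wider than perfect) the quality is augmented.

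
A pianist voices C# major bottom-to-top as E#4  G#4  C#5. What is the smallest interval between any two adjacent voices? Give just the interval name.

minor third

Adjacent intervals: E#4→G#4 = minor third; G#4→C#5 = perfect fourth.
The smallest is E#4 to G#4, a minor third (3 semitones).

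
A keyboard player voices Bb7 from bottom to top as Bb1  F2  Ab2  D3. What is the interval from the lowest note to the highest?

The outer voices are Bb1 and D3.
Counting 10 letters and 16 half steps from Bb gives a major tenth.

major tenth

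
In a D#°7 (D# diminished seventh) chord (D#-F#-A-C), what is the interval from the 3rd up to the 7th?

So we need the interval from F# up to C.
5 letter names make it a fifth; at 6 semitones (a half step narrower than perfect) the quality is diminished.

d5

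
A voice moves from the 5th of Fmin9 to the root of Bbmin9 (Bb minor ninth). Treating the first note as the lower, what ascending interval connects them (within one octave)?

Fmin9 has C as its 5th, and Bbmin9 (Bb minor ninth) has Bb as its root.
From C to Bb: 10 semitones over a seventh = minor.

minor seventh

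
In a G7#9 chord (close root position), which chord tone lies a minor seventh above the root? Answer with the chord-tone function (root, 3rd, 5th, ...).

7th

The chord tones of G dominant seventh sharp nine are G B D F A#.
The root is G. A minor seventh above G is F.
F is the chord's 7th.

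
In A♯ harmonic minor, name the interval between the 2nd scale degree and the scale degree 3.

minor second

The scale runs A♯ B♯ C♯ D♯ E♯ F♯ G𝄪.
That puts B♯ below C♯.
From B♯ to C♯: 1 semitone over a second = minor.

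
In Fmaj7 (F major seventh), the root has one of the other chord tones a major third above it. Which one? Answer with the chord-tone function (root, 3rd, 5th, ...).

The chord tones of Fmaj7 are F-A-C-E.
The root is F. A major third above F is A.
A is the chord's 3rd.

3rd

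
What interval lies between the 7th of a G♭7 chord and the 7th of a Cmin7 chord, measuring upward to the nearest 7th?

augmented fourth

The 7th of G♭7 is F♭; the 7th of Cmin7 is B♭.
4 letter names make it a fourth; at 6 semitones (a half step wider than perfect) the quality is augmented.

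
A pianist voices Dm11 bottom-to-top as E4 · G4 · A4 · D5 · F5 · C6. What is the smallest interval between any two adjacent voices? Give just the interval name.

major second

Adjacent intervals: E4→G4 = minor third; G4→A4 = major second; A4→D5 = perfect fourth; D5→F5 = minor third; F5→C6 = perfect fifth.
The smallest is G4 to A4, a major second (2 semitones).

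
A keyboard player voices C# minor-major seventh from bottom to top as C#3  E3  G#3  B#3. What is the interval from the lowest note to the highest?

major seventh

The outer voices are C#3 and B#3.
Counting 7 letters and 11 half steps from C# gives a major seventh.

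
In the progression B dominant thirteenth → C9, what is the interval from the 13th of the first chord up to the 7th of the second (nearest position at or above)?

B dominant thirteenth has G# as its 13th, and C9 has Bb as its 7th.
From G# to Bb: 2 semitones over a third = diminished.

diminished third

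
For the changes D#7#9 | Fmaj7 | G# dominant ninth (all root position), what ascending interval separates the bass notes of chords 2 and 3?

The roots are F and G#.
From F to G#: 3 semitones over a second = augmented.

augmented second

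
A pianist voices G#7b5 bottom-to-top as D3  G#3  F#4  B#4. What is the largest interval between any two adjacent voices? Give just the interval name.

Adjacent intervals: D3→G#3 = augmented fourth; G#3→F#4 = minor seventh; F#4→B#4 = augmented fourth.
The largest is G#3 to F#4, a minor seventh (10 semitones).

minor seventh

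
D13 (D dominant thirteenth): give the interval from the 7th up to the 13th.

The chord tones of D dominant thirteenth are D-F#-A-C-E-B.
That puts C below B.
From C to B is 11 semitones, exactly the major seventh.

major 7th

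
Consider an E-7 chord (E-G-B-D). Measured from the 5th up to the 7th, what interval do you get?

minor 3rd

5th = B; 7th = D.
From B to D: 3 semitones over a third = minor.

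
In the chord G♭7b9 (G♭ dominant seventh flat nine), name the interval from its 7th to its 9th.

G♭ dominant seventh flat nine: G♭, B♭, D♭, F♭, A𝄫.
The 7th is F♭ and the 9th is A𝄫.
F♭ up to A𝄫 is 3 semitones, a half step narrower than a major third, so the interval is minor.

minor third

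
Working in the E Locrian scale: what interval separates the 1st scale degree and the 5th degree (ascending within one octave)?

The scale runs E F G A B♭ C D.
1st scale degree = E; degree 5 = B♭.
E up to B♭ is 6 semitones, a half step narrower than a perfect fifth, so the interval is diminished.

d5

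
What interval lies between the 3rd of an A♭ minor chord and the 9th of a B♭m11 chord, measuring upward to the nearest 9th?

The 3rd of A♭ minor is C♭; the 9th of B♭m11 is C.
C♭ up to C is 1 semitone, a half step wider than a perfect unison, so the interval is augmented.

augmented 1st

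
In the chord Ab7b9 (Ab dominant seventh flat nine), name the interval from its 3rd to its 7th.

The chord tones of Ab dominant seventh flat nine are Ab–C–Eb–Gb–Bbb.
The 3rd is C and the 7th is Gb.
From C to Gb: 6 semitones over a fifth = diminished.

diminished 5th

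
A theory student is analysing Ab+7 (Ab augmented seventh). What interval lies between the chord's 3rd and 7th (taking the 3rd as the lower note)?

diminished fifth

Ab+7 is spelled Ab, C, E, Gb.
That puts C below Gb.
C up to Gb is 6 semitones, a half step narrower than a perfect fifth, so the interval is diminished.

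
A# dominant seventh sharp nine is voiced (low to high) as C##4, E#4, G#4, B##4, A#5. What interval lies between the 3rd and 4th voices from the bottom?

augmented third

Those voices are G#4 and B##4.
From G# to B##: 5 semitones over a third = augmented.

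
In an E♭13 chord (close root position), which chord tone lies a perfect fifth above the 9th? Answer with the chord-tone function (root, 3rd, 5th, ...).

E♭ dominant thirteenth is spelled E♭-G-B♭-D♭-F-C.
The 9th is F. A perfect fifth above F is C.
C is the chord's 13th.

13th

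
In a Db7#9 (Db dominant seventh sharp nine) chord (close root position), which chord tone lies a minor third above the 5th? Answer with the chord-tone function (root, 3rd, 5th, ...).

7th

Db7#9 (Db dominant seventh sharp nine): Db–F–Ab–Cb–E.
The 5th is Ab. A minor third above Ab is Cb.
Cb is the chord's 7th.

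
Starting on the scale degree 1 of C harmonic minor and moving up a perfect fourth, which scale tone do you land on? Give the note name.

F

The scale is C D Eb F G Ab B.
The scale degree 1 is C; a perfect fourth above that is F — scale degree 4.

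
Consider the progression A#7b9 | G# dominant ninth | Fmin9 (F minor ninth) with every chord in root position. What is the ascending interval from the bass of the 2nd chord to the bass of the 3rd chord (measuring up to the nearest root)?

The roots are G# and F.
From G# to F: 9 semitones over a seventh = diminished.

d7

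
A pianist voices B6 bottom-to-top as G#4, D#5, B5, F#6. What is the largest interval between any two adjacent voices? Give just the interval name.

minor 6th

Adjacent intervals: G#4→D#5 = perfect fifth; D#5→B5 = minor sixth; B5→F#6 = perfect fifth.
The largest is D#5 to B5, a minor sixth (8 semitones).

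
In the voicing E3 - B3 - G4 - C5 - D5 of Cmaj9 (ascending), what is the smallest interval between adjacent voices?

Adjacent intervals: E3→B3 = perfect fifth; B3→G4 = minor sixth; G4→C5 = perfect fourth; C5→D5 = major second.
The smallest is C5 to D5, a major second (2 semitones).

major 2nd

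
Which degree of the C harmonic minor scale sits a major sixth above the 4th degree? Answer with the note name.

D

The scale is C D Eb F G Ab B.
The 4th degree is F; a major sixth above that is D — scale degree 2.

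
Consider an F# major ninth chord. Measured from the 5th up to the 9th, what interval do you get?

perfect fifth

F#maj9 (F# major ninth): F#–A#–C#–E#–G#.
The 5th is C# and the 9th is G#.
C# up to G# spans 5 letter names and 7 semitones — a perfect fifth.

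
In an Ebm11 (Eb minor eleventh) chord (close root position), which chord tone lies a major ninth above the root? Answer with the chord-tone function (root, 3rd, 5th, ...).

9th

Eb minor eleventh is spelled Eb-Gb-Bb-Db-F-Ab.
The root is Eb. A major ninth above Eb is F.
F is the chord's 9th.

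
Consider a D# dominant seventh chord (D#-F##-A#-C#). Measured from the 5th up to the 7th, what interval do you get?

minor third

The 5th is A# and the 7th is C#.
A# up to C# is 3 semitones, a half step narrower than a major third, so the interval is minor.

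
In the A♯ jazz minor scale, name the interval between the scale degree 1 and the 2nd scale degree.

The scale runs A♯ B♯ C♯ D♯ E♯ F𝄪 G𝄪.
That puts A♯ below B♯.
A♯ up to B♯ spans 2 letter names and 2 semitones — a major second.

major second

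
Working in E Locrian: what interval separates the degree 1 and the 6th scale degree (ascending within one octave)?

m6

E locrian: E F G A Bb C D.
The degree 1 is E and the degree 6 is C.
From E to C: 8 semitones over a sixth = minor.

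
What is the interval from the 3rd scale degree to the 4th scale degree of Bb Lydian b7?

M2

The scale runs Bb C D E F G Ab.
The 3rd scale degree is D and the 4th scale degree is E.
D up to E spans 2 letter names and 2 semitones — a major second.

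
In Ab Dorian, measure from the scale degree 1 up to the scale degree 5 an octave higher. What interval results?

perfect 12th

Spelling Ab Dorian: Ab Bb Cb Db Eb F Gb.
The scale degree 1 is Ab and the 5th degree (up an octave) is Eb.
From Ab to Eb is 19 semitones, exactly the perfect twelfth.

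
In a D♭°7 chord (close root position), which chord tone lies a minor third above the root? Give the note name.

Fb

Spelling the chord: D♭ F♭ A𝄫 C𝄫.
The root is D♭. A minor third above D♭ is F♭.
F♭ is the chord's 3rd.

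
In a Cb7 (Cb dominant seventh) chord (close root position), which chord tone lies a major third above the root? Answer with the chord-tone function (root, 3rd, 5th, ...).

3rd

Spelling the chord: Cb, Eb, Gb, Bbb.
The root is Cb. A major third above Cb is Eb.
Eb is the chord's 3rd.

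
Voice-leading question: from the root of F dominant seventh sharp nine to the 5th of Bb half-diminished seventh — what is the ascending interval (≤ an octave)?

diminished octave

F dominant seventh sharp nine has F as its root, and Bb half-diminished seventh has Fb as its 5th.
F up to Fb is 11 semitones, a half step narrower than a perfect octave, so the interval is diminished.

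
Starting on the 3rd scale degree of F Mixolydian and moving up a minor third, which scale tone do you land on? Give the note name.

C

The scale is F G A Bb C D Eb.
The 3rd scale degree is A; a minor third above that is C — scale degree 5.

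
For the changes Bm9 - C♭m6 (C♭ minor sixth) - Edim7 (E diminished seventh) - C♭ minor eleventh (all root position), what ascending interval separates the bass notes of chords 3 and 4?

diminished 6th

The roots are E and C♭.
E up to C♭ is 7 semitones, a whole step narrower than a major sixth, so the interval is diminished.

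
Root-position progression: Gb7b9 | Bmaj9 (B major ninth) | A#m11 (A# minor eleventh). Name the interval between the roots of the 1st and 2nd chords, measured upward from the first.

The roots are Gb and B.
3 letter names make it a third; at 5 semitones (a half step wider than major) the quality is augmented.

augmented third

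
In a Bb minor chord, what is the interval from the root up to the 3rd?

minor third

The chord tones of Bbm are Bb, Db, F.
The root is Bb and the 3rd is Db.
Bb up to Db is 3 semitones, a half step narrower than a major third, so the interval is minor.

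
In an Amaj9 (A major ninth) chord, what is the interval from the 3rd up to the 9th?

Spelling the chord: A–C#–E–G#–B.
That puts C# below B.
7 letter names make it a seventh; at 10 semitones (a half step narrower than major) the quality is minor.

minor seventh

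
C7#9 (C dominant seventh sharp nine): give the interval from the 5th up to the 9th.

augmented 5th

Spelling the chord: C, E, G, Bb, D#.
That puts G below D#.
From G to D#: 8 semitones over a fifth = augmented.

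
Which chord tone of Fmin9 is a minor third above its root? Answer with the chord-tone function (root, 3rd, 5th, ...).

3rd

Fmin9 is spelled F–Ab–C–Eb–G.
The root is F. A minor third above F is Ab.
Ab is the chord's 3rd.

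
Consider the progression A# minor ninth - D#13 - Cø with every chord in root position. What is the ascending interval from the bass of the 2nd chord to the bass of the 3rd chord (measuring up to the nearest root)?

diminished seventh

The roots are D# and C.
D# up to C is 9 semitones, a whole step narrower than a major seventh, so the interval is diminished.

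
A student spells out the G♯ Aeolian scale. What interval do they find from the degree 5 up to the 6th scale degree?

Spelling the G♯ Aeolian scale: G♯ A♯ B C♯ D♯ E F♯.
So we need the interval from D♯ up to E.
From D♯ to E: 1 semitone over a second = minor.

minor 2nd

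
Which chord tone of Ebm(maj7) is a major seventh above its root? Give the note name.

The chord tones of EbmM7 (Eb minor-major seventh) are Eb-Gb-Bb-D.
The root is Eb. A major seventh above Eb is D.
D is the chord's 7th.

D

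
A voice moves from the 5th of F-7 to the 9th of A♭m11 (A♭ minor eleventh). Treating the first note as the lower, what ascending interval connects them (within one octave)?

The 5th of F-7 is C; the 9th of A♭m11 (A♭ minor eleventh) is B♭.
From C to B♭: 10 semitones over a seventh = minor.

minor seventh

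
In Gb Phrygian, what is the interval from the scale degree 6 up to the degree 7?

Spelling Gb Phrygian: Gb Abb Bbb Cb Db Ebb Fb.
The scale degree 6 is Ebb and the degree 7 is Fb.
Counting 2 letters and 2 half steps from Ebb gives a major second.

major second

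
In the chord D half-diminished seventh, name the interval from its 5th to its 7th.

major third

Dø is spelled D-F-A♭-C.
The 5th is A♭ and the 7th is C.
A♭ up to C spans 3 letter names and 4 semitones — a major third.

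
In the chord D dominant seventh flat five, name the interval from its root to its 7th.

minor seventh

The chord tones of D7b5 are D–F#–Ab–C.
The root is D and the 7th is C.
From D to C: 10 semitones over a seventh = minor.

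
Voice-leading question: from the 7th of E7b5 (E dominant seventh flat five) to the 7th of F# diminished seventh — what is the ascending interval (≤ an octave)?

minor 2nd

The 7th of E7b5 (E dominant seventh flat five) is D; the 7th of F# diminished seventh is Eb.
From D to Eb: 1 semitone over a second = minor.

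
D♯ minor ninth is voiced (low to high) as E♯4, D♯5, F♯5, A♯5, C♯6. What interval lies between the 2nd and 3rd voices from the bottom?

Those voices are D♯5 and F♯5.
From D♯ to F♯: 3 semitones over a third = minor.

minor third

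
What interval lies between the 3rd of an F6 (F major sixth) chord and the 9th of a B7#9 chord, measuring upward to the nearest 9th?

augmented third

F6 (F major sixth) has A as its 3rd, and B7#9 has C𝄪 as its 9th.
A up to C𝄪 is 5 semitones, a half step wider than a major third, so the interval is augmented.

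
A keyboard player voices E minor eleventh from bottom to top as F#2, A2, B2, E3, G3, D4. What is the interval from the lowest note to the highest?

minor thirteenth

The outer voices are F#2 and D4.
13 letter names make it a thirteenth; at 20 semitones (a half step narrower than major) the quality is minor.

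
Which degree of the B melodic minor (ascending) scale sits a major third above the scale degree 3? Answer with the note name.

The scale is B C♯ D E F♯ G♯ A♯.
The scale degree 3 is D; a major third above that is F♯ — scale degree 5.

F#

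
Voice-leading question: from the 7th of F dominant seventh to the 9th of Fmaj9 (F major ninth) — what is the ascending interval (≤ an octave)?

The 7th of F dominant seventh is Eb; the 9th of Fmaj9 (F major ninth) is G.
Counting 3 letters and 4 half steps from Eb gives a major third.

major third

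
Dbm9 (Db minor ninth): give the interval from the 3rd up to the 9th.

The chord tones of Dbm9 (Db minor ninth) are Db, Fb, Ab, Cb, Eb.
3rd = Fb; 9th = Eb.
Counting 7 letters and 11 half steps from Fb gives a major seventh.

M7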